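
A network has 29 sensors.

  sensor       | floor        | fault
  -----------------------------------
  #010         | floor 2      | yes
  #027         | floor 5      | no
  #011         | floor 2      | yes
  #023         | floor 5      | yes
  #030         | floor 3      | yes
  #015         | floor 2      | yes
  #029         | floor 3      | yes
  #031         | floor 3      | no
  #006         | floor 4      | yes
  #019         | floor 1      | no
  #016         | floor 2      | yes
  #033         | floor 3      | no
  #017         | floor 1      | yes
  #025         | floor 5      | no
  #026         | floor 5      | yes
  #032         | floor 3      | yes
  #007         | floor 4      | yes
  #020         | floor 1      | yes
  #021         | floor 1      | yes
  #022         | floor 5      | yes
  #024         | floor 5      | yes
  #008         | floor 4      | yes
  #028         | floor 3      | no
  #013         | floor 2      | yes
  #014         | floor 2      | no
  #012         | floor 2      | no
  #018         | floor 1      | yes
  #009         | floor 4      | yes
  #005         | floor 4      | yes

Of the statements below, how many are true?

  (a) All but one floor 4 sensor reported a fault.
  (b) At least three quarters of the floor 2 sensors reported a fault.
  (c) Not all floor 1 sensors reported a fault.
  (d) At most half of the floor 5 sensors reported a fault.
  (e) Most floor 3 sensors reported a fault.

1

(a) floor 4: |A| = 5, |A ∩ B| = 5; needs |A ∖ B| = 1 — false.
(b) floor 2: |A| = 7, |A ∩ B| = 5; needs |A ∩ B| / |A| ≥ 3/4 — false.
(c) floor 1: |A| = 5, |A ∩ B| = 4; needs A ⊄ B (|A ∖ B| ≥ 1) — true.
(d) floor 5: |A| = 6, |A ∩ B| = 4; needs |A ∩ B| ≤ |A ∖ B| — false.
(e) floor 3: |A| = 6, |A ∩ B| = 3; needs |A ∩ B| > |A ∖ B| — false.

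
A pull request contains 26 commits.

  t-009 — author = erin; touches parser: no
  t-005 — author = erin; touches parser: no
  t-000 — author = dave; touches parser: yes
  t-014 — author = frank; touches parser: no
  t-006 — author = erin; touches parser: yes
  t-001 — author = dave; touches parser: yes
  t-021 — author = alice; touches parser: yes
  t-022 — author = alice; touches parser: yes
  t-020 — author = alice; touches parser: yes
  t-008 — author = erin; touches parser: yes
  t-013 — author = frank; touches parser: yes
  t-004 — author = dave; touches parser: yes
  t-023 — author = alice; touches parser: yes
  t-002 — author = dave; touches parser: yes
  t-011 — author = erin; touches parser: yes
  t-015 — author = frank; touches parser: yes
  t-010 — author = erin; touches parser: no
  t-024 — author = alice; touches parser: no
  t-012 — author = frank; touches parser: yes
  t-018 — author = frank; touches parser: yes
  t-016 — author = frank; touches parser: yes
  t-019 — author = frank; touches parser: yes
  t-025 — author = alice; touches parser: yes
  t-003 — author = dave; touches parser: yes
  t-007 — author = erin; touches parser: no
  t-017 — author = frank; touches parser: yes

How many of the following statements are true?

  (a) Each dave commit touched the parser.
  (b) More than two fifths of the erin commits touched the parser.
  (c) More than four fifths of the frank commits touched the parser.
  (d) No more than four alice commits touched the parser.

3

(a) dave: |A| = 5, |A ∩ B| = 5; needs A ⊆ B, i.e. every element of A is in B (|A ∖ B| = 0) — true.
(b) erin: |A| = 7, |A ∩ B| = 3; needs |A ∩ B| / |A| > 2/5 — true.
(c) frank: |A| = 8, |A ∩ B| = 7; needs |A ∩ B| / |A| > 4/5 — true.
(d) alice: |A| = 6, |A ∩ B| = 5; needs |A ∩ B| ≤ 4 — false.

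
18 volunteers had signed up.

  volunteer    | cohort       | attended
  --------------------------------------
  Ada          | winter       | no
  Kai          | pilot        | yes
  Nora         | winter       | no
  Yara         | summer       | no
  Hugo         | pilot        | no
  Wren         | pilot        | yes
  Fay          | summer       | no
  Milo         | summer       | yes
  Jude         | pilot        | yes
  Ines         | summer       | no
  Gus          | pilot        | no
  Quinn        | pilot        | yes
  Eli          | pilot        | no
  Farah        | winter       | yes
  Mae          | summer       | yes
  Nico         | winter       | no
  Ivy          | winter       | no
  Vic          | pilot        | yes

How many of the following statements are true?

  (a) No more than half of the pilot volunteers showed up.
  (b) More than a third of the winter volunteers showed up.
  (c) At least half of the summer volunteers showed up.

(a) pilot: |A| = 8, |A ∩ B| = 5; needs |A ∩ B| ≤ |A ∖ B| — false.
(b) winter: |A| = 5, |A ∩ B| = 1; needs |A ∩ B| / |A| > 1/3 — false.
(c) summer: |A| = 5, |A ∩ B| = 2; needs |A ∩ B| ≥ |A ∖ B| — false.

0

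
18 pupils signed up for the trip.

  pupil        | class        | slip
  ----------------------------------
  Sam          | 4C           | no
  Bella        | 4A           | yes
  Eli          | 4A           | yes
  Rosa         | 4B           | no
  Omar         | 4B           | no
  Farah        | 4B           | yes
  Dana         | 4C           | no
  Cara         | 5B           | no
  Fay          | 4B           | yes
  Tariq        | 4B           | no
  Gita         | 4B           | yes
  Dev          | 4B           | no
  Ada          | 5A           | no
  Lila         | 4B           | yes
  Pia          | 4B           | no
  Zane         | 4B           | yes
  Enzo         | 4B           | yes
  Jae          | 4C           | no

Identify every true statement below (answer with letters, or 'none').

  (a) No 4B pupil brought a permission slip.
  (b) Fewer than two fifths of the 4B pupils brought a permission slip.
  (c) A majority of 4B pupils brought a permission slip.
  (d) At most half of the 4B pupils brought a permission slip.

|A| = 11, |A ∩ B| = 6, |A ∖ B| = 5.
(a) A ∩ B = ∅ (|A ∩ B| = 0): fails.
(b) |A ∩ B| / |A| < 2/5: fails.
(c) |A ∩ B| > |A ∖ B|: holds.
(d) |A ∩ B| ≤ |A ∖ B|: fails.

(c)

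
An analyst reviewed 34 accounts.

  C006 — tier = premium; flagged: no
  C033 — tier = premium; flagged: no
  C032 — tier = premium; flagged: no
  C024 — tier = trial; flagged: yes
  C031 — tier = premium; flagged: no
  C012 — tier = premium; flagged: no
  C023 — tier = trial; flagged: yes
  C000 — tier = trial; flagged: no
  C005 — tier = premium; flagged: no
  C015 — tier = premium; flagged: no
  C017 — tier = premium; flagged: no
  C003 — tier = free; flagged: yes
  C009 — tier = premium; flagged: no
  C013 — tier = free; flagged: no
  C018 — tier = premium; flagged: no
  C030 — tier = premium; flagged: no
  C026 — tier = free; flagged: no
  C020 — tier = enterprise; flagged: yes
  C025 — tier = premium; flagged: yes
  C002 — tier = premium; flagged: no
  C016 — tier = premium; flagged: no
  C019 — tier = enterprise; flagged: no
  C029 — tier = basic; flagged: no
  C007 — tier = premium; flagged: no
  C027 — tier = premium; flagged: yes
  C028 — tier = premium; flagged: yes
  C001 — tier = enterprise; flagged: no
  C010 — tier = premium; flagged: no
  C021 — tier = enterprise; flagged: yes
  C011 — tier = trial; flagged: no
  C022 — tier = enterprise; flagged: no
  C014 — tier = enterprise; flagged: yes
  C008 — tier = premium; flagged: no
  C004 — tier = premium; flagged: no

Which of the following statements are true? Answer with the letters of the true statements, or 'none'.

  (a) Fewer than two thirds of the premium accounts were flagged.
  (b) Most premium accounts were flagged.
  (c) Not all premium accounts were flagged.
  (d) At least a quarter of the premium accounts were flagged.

(a), (c)

|A| = 20, |A ∩ B| = 3, |A ∖ B| = 17.
(a) |A ∩ B| / |A| < 2/3: holds.
(b) |A ∩ B| > |A ∖ B|: fails.
(c) A ⊄ B (|A ∖ B| ≥ 1): holds.
(d) |A ∩ B| / |A| ≥ 1/4: fails.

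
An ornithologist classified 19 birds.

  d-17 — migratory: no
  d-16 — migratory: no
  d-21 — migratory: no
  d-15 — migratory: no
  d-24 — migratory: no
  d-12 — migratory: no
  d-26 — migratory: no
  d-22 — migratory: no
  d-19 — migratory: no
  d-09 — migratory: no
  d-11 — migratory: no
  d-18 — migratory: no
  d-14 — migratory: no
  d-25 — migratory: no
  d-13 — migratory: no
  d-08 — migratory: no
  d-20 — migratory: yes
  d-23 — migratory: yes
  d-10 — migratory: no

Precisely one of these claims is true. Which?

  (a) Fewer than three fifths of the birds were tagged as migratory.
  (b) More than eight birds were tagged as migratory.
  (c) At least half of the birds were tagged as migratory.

|A| = 19, |A ∩ B| = 2, |A ∖ B| = 17.
(a) requires |A ∩ B| / |A| < 3/5: true.
(b) requires |A ∩ B| > 8: false.
(c) requires |A ∩ B| ≥ |A ∖ B|: false.

(a)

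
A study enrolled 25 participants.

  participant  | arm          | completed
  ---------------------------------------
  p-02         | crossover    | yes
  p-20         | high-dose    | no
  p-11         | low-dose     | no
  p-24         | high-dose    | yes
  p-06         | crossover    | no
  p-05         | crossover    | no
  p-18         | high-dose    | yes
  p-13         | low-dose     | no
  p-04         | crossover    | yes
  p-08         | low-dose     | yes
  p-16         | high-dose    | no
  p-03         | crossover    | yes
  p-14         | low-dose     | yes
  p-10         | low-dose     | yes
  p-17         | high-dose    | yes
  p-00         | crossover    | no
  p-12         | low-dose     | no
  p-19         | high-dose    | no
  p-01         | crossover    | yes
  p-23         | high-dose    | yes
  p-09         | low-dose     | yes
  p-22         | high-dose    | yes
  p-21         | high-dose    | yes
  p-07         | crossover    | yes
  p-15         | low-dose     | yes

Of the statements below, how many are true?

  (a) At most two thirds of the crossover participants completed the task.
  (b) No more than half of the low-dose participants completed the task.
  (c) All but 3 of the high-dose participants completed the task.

2

(a) crossover: |A| = 8, |A ∩ B| = 5; needs |A ∩ B| / |A| ≤ 2/3 — true.
(b) low-dose: |A| = 8, |A ∩ B| = 5; needs |A ∩ B| ≤ |A ∖ B| — false.
(c) high-dose: |A| = 9, |A ∩ B| = 6; needs |A ∖ B| = 3 — true.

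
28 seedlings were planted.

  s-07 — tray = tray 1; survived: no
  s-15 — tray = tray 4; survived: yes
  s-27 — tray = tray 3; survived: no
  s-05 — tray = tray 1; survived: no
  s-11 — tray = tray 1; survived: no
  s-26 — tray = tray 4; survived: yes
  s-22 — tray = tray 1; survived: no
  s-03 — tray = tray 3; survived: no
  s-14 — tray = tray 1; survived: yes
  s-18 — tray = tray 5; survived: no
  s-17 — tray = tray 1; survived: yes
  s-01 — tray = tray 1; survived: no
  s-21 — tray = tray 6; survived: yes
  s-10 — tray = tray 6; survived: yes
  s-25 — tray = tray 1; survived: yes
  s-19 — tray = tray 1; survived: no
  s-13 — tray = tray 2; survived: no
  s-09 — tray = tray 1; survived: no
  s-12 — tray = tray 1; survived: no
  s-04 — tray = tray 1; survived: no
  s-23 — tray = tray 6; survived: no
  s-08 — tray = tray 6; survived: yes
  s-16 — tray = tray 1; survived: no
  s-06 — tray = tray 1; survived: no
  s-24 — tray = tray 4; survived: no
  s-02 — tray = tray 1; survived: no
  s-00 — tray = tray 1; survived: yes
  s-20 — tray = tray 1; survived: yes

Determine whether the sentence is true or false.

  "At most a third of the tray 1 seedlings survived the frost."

True

'At most a third of the tray 1 seedlings survived the frost' holds iff |A ∩ B| / |A| ≤ 1/3.
|A| = 17, |A ∩ B| = 5, |A ∖ B| = 12.
|A ∩ B|/|A| = 5/17, so the statement is true.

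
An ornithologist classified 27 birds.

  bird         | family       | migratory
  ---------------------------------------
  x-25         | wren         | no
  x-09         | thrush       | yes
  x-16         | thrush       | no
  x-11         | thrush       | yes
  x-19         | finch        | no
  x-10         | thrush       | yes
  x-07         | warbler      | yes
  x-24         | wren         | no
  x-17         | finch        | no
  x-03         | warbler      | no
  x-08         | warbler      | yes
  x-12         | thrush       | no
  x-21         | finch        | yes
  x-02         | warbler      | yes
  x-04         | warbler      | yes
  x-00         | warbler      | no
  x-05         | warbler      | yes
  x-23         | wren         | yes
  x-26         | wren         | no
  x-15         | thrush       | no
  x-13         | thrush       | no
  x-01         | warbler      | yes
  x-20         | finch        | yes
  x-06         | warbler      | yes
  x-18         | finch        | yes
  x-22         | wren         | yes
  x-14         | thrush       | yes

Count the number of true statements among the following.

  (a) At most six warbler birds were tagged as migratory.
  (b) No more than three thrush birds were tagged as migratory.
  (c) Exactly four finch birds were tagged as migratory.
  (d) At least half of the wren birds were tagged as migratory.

(a) warbler: |A| = 9, |A ∩ B| = 7; needs |A ∩ B| ≤ 6 — false.
(b) thrush: |A| = 8, |A ∩ B| = 4; needs |A ∩ B| ≤ 3 — false.
(c) finch: |A| = 5, |A ∩ B| = 3; needs |A ∩ B| = 4 — false.
(d) wren: |A| = 5, |A ∩ B| = 2; needs |A ∩ B| ≥ |A ∖ B| — false.

0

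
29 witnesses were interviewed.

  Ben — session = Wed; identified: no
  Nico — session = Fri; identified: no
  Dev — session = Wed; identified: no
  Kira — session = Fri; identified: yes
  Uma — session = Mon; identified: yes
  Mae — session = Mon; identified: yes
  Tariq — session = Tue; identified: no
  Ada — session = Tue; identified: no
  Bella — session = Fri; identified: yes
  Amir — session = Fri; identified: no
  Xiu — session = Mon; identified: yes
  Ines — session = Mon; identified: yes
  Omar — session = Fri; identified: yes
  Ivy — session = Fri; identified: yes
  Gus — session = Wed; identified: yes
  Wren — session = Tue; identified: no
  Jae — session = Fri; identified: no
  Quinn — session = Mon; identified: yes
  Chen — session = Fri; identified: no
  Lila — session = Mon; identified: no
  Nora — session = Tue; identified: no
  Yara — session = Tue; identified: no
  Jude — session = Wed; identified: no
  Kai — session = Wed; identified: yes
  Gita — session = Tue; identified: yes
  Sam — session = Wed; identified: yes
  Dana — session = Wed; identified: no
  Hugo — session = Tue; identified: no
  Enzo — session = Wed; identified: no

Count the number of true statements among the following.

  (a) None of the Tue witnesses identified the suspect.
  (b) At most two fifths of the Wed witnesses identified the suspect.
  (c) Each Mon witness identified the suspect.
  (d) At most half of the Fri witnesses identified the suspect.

2

(a) Tue: |A| = 7, |A ∩ B| = 1; needs A ∩ B = ∅ (|A ∩ B| = 0) — false.
(b) Wed: |A| = 8, |A ∩ B| = 3; needs |A ∩ B| / |A| ≤ 2/5 — true.
(c) Mon: |A| = 6, |A ∩ B| = 5; needs A ⊆ B, i.e. every element of A is in B (|A ∖ B| = 0) — false.
(d) Fri: |A| = 8, |A ∩ B| = 4; needs |A ∩ B| ≤ |A ∖ B| — true.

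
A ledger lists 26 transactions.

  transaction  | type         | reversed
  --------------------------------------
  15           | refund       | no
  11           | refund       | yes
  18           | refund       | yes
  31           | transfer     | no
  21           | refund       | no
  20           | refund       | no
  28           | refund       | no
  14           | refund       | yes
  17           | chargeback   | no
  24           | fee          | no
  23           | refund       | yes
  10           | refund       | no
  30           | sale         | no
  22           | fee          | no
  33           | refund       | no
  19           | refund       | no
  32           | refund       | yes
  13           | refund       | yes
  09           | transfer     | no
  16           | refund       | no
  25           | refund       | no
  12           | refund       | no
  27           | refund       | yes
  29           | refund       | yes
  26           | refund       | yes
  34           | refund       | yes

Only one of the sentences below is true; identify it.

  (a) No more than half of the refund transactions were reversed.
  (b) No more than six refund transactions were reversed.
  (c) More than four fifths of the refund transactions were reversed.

|A| = 20, |A ∩ B| = 10, |A ∖ B| = 10.
(a) requires |A ∩ B| ≤ |A ∖ B|: true.
(b) requires |A ∩ B| ≤ 6: false.
(c) requires |A ∩ B| / |A| > 4/5: false.

(a)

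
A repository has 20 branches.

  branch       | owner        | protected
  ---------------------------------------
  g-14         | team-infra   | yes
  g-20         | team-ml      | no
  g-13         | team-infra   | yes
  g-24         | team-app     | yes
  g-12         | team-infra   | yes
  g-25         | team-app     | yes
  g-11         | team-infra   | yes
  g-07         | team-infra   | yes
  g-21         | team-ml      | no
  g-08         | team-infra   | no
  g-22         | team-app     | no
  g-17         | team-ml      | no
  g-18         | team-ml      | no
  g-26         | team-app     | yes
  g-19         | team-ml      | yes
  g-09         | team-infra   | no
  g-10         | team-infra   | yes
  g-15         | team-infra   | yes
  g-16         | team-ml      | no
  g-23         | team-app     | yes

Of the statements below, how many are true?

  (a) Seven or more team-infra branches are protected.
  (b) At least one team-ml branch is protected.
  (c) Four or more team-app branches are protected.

3

(a) team-infra: |A| = 9, |A ∩ B| = 7; needs |A ∩ B| ≥ 7 — true.
(b) team-ml: |A| = 6, |A ∩ B| = 1; needs A ∩ B ≠ ∅ (|A ∩ B| ≥ 1) — true.
(c) team-app: |A| = 5, |A ∩ B| = 4; needs |A ∩ B| ≥ 4 — true.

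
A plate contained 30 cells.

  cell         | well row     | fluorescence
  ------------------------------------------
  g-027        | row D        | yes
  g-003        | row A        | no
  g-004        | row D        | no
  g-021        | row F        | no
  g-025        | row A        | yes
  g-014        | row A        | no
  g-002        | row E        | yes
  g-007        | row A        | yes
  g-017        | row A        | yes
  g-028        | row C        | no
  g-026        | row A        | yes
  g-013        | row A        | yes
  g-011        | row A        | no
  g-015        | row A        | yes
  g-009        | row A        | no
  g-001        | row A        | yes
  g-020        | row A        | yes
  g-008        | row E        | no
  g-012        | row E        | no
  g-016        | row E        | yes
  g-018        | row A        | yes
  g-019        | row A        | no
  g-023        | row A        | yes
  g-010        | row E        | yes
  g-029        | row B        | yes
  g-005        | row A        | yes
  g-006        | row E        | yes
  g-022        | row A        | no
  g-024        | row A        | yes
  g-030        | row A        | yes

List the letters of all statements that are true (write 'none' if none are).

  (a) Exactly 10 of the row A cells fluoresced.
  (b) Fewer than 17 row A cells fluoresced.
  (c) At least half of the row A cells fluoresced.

(b), (c)

|A| = 19, |A ∩ B| = 13, |A ∖ B| = 6.
(a) |A ∩ B| = 10: fails.
(b) |A ∩ B| < 17: holds.
(c) |A ∩ B| ≥ |A ∖ B|: holds.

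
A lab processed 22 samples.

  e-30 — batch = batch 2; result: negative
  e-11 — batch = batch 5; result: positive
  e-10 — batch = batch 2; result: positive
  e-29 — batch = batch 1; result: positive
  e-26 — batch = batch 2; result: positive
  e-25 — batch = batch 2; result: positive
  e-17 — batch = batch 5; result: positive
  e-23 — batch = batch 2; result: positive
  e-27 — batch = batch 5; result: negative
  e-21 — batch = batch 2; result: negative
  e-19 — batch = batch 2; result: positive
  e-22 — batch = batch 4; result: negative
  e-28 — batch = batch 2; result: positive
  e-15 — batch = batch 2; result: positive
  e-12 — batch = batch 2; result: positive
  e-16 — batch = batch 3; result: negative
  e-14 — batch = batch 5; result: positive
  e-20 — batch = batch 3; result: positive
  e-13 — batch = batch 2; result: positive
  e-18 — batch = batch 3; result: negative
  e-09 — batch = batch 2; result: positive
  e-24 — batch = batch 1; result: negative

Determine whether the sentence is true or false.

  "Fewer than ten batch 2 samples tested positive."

Truth condition: |A ∩ B| < 10.
A (the restrictor) = {e-30, e-10, e-26, e-25, e-23, e-21, e-19, e-28, e-15, e-12, e-13, e-09}, |A| = 12.
A ∩ B = {e-10, e-26, e-25, e-23, e-19, e-28, e-15, e-12, e-13, e-09}, so |A ∩ B| = 10.
|A ∩ B| = 10, so the statement is false.

False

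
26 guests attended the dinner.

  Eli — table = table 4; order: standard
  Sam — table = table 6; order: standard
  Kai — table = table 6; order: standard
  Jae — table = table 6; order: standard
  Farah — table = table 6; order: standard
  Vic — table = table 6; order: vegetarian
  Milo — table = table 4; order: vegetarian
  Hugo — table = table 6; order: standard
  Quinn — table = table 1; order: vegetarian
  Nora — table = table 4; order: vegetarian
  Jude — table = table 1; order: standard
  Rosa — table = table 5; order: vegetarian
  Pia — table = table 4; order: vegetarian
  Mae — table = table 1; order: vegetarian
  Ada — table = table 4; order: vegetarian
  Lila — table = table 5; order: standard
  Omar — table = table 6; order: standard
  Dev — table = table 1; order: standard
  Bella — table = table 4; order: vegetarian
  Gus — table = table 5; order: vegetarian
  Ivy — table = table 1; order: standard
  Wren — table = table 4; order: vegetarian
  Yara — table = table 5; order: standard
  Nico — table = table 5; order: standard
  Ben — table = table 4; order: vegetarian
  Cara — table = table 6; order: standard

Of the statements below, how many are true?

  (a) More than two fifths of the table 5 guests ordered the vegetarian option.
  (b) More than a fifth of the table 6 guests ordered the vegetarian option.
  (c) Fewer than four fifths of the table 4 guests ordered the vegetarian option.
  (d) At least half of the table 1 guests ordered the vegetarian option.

(a) table 5: |A| = 5, |A ∩ B| = 2; needs |A ∩ B| / |A| > 2/5 — false.
(b) table 6: |A| = 8, |A ∩ B| = 1; needs |A ∩ B| / |A| > 1/5 — false.
(c) table 4: |A| = 8, |A ∩ B| = 7; needs |A ∩ B| / |A| < 4/5 — false.
(d) table 1: |A| = 5, |A ∩ B| = 2; needs |A ∩ B| ≥ |A ∖ B| — false.

0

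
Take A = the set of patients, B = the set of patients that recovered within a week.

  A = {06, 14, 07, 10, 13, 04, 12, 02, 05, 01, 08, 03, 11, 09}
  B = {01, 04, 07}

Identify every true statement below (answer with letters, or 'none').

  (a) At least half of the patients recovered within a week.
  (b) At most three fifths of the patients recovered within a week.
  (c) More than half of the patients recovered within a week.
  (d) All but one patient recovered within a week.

(b)

|A| = 14, |A ∩ B| = 3, |A ∖ B| = 11.
(a) |A ∩ B| ≥ |A ∖ B|: fails.
(b) |A ∩ B| / |A| ≤ 3/5: holds.
(c) |A ∩ B| > |A ∖ B|: fails.
(d) |A ∖ B| = 1: fails.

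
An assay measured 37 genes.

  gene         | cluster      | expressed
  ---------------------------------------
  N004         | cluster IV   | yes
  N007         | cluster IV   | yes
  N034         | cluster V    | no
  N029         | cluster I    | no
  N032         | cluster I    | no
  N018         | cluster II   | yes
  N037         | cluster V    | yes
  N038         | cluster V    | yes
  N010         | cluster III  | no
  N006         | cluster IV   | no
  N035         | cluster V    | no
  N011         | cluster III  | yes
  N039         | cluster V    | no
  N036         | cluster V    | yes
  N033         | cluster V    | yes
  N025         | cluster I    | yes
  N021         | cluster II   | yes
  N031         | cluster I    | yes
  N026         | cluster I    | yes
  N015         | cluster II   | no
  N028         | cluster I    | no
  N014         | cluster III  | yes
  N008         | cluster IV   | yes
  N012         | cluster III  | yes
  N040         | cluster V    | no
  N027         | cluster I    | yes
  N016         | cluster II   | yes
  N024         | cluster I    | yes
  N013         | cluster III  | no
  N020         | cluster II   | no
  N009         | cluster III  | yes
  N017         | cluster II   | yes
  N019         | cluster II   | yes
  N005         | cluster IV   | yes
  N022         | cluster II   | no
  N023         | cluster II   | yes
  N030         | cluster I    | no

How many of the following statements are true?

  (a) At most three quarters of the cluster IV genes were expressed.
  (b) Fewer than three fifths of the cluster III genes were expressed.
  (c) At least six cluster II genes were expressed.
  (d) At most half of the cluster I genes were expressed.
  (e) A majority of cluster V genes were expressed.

(a) cluster IV: |A| = 5, |A ∩ B| = 4; needs |A ∩ B| / |A| ≤ 3/4 — false.
(b) cluster III: |A| = 6, |A ∩ B| = 4; needs |A ∩ B| / |A| < 3/5 — false.
(c) cluster II: |A| = 9, |A ∩ B| = 6; needs |A ∩ B| ≥ 6 — true.
(d) cluster I: |A| = 9, |A ∩ B| = 5; needs |A ∩ B| ≤ |A ∖ B| — false.
(e) cluster V: |A| = 8, |A ∩ B| = 4; needs |A ∩ B| > |A ∖ B| — false.

1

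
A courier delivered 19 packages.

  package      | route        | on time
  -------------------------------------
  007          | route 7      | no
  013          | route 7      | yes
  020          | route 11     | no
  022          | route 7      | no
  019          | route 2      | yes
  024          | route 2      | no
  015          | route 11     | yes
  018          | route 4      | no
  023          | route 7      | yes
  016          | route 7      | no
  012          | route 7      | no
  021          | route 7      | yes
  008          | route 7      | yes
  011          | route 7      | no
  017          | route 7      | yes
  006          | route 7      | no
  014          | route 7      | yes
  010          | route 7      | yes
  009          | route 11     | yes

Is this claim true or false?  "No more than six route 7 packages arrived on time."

False

The determiner here denotes the relation: |A ∩ B| ≤ 6.
A (the restrictor) = {007, 013, 022, 023, 016, 012, 021, 008, 011, 017, 006, 014, 010}, |A| = 13.
A ∩ B = {013, 023, 021, 008, 017, 014, 010}, so |A ∩ B| = 7.
|A ∩ B| = 7, so the statement is false.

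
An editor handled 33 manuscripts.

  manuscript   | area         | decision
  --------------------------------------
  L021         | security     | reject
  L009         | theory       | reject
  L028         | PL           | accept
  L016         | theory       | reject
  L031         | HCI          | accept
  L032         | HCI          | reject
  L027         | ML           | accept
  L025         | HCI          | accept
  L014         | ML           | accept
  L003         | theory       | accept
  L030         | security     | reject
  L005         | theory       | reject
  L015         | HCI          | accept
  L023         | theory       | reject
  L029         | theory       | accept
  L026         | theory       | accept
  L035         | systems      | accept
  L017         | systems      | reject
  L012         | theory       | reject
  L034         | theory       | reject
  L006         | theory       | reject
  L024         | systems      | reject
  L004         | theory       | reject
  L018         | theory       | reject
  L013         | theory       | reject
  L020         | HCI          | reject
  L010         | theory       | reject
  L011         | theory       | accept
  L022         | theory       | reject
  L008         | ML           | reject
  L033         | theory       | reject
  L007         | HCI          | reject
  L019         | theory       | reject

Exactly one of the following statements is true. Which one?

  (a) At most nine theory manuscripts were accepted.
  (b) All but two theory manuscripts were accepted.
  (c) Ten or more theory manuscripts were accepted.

(a)

|A| = 18, |A ∩ B| = 4, |A ∖ B| = 14.
(a) requires |A ∩ B| ≤ 9: true.
(b) requires |A ∖ B| = 2: false.
(c) requires |A ∩ B| ≥ 10: false.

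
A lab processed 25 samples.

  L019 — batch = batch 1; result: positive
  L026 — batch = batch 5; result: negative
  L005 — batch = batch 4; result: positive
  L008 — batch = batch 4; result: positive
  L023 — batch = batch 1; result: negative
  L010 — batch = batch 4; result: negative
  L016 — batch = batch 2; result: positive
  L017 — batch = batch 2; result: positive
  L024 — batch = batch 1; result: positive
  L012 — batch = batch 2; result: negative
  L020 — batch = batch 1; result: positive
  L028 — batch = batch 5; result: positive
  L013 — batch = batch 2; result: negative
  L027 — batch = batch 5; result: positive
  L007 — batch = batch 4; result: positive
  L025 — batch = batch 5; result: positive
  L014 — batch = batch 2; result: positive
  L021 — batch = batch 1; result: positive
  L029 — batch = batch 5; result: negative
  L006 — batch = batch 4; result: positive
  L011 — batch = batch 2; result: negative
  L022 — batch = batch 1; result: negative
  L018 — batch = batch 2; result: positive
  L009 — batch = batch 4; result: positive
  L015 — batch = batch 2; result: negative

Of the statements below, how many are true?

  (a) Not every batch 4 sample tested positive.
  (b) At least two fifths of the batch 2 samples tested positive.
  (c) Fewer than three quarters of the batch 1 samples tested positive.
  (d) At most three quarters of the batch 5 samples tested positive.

4

(a) batch 4: |A| = 6, |A ∩ B| = 5; needs A ⊄ B (|A ∖ B| ≥ 1) — true.
(b) batch 2: |A| = 8, |A ∩ B| = 4; needs |A ∩ B| / |A| ≥ 2/5 — true.
(c) batch 1: |A| = 6, |A ∩ B| = 4; needs |A ∩ B| / |A| < 3/4 — true.
(d) batch 5: |A| = 5, |A ∩ B| = 3; needs |A ∩ B| / |A| ≤ 3/4 — true.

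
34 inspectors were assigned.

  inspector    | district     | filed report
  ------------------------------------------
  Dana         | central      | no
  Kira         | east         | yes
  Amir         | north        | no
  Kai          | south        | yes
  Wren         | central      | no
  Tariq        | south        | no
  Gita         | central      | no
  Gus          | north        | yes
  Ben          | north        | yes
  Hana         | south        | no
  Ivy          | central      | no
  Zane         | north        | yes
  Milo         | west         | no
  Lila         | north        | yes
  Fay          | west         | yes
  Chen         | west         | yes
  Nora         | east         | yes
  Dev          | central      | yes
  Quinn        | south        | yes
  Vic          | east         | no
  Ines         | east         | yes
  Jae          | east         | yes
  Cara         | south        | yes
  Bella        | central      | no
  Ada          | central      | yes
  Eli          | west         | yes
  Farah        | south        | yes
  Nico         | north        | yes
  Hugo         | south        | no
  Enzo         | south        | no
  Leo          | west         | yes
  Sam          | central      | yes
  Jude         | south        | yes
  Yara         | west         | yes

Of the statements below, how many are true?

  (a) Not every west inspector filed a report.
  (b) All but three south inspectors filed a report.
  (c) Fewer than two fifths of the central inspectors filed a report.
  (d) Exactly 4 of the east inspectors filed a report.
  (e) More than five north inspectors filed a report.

3

(a) west: |A| = 6, |A ∩ B| = 5; needs A ⊄ B (|A ∖ B| ≥ 1) — true.
(b) south: |A| = 9, |A ∩ B| = 5; needs |A ∖ B| = 3 — false.
(c) central: |A| = 8, |A ∩ B| = 3; needs |A ∩ B| / |A| < 2/5 — true.
(d) east: |A| = 5, |A ∩ B| = 4; needs |A ∩ B| = 4 — true.
(e) north: |A| = 6, |A ∩ B| = 5; needs |A ∩ B| > 5 — false.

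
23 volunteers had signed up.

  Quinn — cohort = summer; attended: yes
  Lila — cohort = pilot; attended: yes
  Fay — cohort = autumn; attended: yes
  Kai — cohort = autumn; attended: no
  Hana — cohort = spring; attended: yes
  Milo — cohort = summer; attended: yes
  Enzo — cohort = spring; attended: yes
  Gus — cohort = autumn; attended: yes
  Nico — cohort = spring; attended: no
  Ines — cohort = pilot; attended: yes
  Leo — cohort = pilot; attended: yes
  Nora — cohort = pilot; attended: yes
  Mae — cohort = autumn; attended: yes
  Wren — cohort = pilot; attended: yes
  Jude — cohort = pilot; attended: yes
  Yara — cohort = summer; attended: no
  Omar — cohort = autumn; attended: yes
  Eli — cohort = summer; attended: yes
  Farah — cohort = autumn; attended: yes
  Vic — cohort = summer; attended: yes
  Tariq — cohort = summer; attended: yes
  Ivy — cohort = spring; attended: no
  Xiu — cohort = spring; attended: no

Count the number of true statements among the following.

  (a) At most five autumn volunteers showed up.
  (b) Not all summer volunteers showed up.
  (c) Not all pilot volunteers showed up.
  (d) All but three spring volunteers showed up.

3

(a) autumn: |A| = 6, |A ∩ B| = 5; needs |A ∩ B| ≤ 5 — true.
(b) summer: |A| = 6, |A ∩ B| = 5; needs A ⊄ B (|A ∖ B| ≥ 1) — true.
(c) pilot: |A| = 6, |A ∩ B| = 6; needs A ⊄ B (|A ∖ B| ≥ 1) — false.
(d) spring: |A| = 5, |A ∩ B| = 2; needs |A ∖ B| = 3 — true.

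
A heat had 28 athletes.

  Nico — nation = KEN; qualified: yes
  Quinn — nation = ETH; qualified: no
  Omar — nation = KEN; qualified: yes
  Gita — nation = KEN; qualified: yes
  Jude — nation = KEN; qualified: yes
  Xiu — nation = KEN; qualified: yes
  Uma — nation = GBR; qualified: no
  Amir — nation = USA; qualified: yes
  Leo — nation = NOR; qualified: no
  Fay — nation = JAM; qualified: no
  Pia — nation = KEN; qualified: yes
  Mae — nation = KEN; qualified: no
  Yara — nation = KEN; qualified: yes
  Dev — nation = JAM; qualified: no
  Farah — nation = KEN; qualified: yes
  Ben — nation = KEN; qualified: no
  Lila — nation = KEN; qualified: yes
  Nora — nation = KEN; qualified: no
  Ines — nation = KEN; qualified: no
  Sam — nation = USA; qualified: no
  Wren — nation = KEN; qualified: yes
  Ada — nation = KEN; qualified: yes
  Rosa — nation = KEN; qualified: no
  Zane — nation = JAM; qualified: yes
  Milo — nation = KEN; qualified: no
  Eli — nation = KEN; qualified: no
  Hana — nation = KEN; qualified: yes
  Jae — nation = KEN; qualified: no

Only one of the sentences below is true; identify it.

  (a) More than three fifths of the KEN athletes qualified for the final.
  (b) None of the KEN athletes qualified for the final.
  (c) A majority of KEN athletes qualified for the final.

(c)

|A| = 20, |A ∩ B| = 12, |A ∖ B| = 8.
(a) requires |A ∩ B| / |A| > 3/5: false.
(b) requires A ∩ B = ∅ (|A ∩ B| = 0): false.
(c) requires |A ∩ B| > |A ∖ B|: true.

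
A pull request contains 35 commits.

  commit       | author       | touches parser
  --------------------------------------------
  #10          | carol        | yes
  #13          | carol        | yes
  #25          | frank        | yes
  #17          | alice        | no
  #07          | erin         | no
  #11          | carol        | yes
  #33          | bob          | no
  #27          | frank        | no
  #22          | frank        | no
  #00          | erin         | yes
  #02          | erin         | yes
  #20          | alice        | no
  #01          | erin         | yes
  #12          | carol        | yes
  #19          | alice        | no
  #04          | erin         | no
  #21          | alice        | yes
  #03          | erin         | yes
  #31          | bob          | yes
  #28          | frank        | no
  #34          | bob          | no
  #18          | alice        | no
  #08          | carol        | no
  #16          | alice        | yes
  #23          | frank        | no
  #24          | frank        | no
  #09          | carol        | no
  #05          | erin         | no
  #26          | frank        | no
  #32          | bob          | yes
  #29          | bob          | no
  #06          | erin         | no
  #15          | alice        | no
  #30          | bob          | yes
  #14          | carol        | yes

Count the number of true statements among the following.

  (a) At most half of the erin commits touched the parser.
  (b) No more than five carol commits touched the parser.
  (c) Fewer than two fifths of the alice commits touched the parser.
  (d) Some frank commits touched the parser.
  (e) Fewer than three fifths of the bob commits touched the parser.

(a) erin: |A| = 8, |A ∩ B| = 4; needs |A ∩ B| ≤ |A ∖ B| — true.
(b) carol: |A| = 7, |A ∩ B| = 5; needs |A ∩ B| ≤ 5 — true.
(c) alice: |A| = 7, |A ∩ B| = 2; needs |A ∩ B| / |A| < 2/5 — true.
(d) frank: |A| = 7, |A ∩ B| = 1; needs A ∩ B ≠ ∅ (|A ∩ B| ≥ 1) — true.
(e) bob: |A| = 6, |A ∩ B| = 3; needs |A ∩ B| / |A| < 3/5 — true.

5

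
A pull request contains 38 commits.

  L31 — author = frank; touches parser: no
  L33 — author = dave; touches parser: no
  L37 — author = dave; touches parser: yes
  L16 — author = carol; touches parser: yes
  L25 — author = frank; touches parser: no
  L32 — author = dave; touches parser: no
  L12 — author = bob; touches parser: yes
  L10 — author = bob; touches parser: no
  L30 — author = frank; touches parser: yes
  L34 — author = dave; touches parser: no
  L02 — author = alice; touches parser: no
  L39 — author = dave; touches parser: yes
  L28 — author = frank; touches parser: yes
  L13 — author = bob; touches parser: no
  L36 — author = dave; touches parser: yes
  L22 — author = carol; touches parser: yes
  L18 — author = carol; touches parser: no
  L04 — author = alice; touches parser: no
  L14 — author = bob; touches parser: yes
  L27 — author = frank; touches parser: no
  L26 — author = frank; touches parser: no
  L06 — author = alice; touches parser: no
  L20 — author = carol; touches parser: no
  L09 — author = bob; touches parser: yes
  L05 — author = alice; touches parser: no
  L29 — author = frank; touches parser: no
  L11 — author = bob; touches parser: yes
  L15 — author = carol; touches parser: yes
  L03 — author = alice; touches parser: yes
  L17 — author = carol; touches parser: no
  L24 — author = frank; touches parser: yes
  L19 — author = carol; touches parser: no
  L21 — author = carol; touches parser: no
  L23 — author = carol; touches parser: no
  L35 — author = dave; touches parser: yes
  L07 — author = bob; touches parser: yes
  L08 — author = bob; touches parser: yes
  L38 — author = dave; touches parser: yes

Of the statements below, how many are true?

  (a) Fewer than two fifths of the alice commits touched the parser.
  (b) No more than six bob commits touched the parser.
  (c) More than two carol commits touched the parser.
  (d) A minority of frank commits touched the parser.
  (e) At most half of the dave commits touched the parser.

4

(a) alice: |A| = 5, |A ∩ B| = 1; needs |A ∩ B| / |A| < 2/5 — true.
(b) bob: |A| = 8, |A ∩ B| = 6; needs |A ∩ B| ≤ 6 — true.
(c) carol: |A| = 9, |A ∩ B| = 3; needs |A ∩ B| > 2 — true.
(d) frank: |A| = 8, |A ∩ B| = 3; needs |A ∩ B| < |A ∖ B| — true.
(e) dave: |A| = 8, |A ∩ B| = 5; needs |A ∩ B| ≤ |A ∖ B| — false.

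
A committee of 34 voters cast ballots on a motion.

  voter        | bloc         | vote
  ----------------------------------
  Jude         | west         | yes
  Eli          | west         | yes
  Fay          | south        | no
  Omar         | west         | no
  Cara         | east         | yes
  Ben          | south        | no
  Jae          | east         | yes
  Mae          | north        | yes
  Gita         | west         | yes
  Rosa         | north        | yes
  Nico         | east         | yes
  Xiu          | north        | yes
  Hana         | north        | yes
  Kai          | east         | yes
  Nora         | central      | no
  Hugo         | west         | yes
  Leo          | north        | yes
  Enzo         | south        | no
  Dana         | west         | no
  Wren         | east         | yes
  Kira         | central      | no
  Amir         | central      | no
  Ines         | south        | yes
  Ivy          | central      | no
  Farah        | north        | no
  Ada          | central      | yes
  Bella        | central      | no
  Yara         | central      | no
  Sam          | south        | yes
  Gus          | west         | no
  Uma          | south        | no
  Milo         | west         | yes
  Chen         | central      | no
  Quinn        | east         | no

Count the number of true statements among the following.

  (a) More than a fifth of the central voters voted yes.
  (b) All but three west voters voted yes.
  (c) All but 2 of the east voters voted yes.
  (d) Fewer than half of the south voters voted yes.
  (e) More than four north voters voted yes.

(a) central: |A| = 8, |A ∩ B| = 1; needs |A ∩ B| / |A| > 1/5 — false.
(b) west: |A| = 8, |A ∩ B| = 5; needs |A ∖ B| = 3 — true.
(c) east: |A| = 6, |A ∩ B| = 5; needs |A ∖ B| = 2 — false.
(d) south: |A| = 6, |A ∩ B| = 2; needs |A ∩ B| < |A ∖ B| — true.
(e) north: |A| = 6, |A ∩ B| = 5; needs |A ∩ B| > 4 — true.

3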